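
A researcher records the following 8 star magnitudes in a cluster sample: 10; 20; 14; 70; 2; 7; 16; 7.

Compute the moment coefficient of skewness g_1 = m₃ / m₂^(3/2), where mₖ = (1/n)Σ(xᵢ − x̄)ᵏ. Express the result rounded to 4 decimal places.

1.9610

x̄ = (10 + 20 + 14 + 70 + 2 + 7 + 16 + 7) / 8 = 18.2500
deviations (xᵢ − x̄): -8.2500, 1.7500, -4.2500, 51.7500, -16.2500, -11.2500, -2.2500, -11.2500
Σ(xᵢ − x̄)² = 3289.5000 ⇒ m₂ = 3289.5000/8 = 411.18750
Σ(xᵢ − x̄)³ = 130806.7500 ⇒ m₃ = 130806.7500/8 = 16350.84375
m₂^(3/2) = 411.18750^(1.5) = 8337.96093
g_1 = m₃ / m₂^(3/2) = 16350.84375 / 8337.96093 ≈ 1.9610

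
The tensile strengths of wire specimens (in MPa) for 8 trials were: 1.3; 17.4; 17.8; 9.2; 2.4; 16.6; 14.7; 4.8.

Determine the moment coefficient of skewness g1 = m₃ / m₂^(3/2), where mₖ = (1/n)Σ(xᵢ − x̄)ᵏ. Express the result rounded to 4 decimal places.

-0.2274

x̄ = (1.3 + 17.4 + 17.8 + 9.2 + 2.4 + 16.6 + 14.7 + 4.8) / 8 = 10.5250
deviations (xᵢ − x̄): -9.2250, 6.8750, 7.2750, -1.3250, -8.1250, 6.0750, 4.1750, -5.7250
Σ(xᵢ − x̄)² = 340.1750 ⇒ m₂ = 340.1750/8 = 42.52188
Σ(xᵢ − x̄)³ = -504.4373 ⇒ m₃ = -504.4373/8 = -63.05466
m₂^(3/2) = 42.52188^(1.5) = 277.28004
g1 = m₃ / m₂^(3/2) = -63.05466 / 277.28004 ≈ -0.2274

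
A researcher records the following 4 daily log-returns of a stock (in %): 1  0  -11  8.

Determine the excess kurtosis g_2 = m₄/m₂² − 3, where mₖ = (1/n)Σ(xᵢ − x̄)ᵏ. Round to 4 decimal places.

-0.9687

x̄ = -0.5000
Σ(xᵢ − x̄)² = 185.0000 ⇒ m₂ = 46.25000
Σ(xᵢ − x̄)⁴ = 17380.2500 ⇒ m₄ = 4345.06250
m₂² = 2139.06250
g_2 = m₄/m₂² − 3 = 2.03129 − 3 ≈ -0.9687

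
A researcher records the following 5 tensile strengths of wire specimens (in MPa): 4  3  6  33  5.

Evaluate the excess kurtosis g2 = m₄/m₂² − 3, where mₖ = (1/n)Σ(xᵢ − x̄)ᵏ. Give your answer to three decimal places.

0.212

x̄ = 10.2000
Σ(xᵢ − x̄)² = 654.8000 ⇒ m₂ = 130.96000
Σ(xᵢ − x̄)⁴ = 275440.9760 ⇒ m₄ = 55088.19520
m₂² = 17150.52160
g2 = m₄/m₂² − 3 = 3.21204 − 3 ≈ 0.212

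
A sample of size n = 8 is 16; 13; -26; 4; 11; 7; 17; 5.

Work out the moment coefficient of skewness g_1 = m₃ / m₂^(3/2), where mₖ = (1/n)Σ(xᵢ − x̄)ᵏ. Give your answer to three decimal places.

x̄ = (16 + 13 - 26 + 4 + 11 + 7 + 17 + 5) / 8 = 5.8750
deviations (xᵢ − x̄): 10.1250, 7.1250, -31.8750, -1.8750, 5.1250, 1.1250, 11.1250, -0.8750
Σ(xᵢ − x̄)² = 1324.8750 ⇒ m₂ = 1324.8750/8 = 165.60938
Σ(xᵢ − x̄)³ = -29480.1563 ⇒ m₃ = -29480.1563/8 = -3685.01953
m₂^(3/2) = 165.60938^(1.5) = 2131.21555
g_1 = m₃ / m₂^(3/2) = -3685.01953 / 2131.21555 ≈ -1.729

-1.729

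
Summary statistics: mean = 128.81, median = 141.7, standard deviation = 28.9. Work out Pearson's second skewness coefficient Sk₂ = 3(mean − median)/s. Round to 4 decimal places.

-1.3381

Sk₂ = 3(128.81 − 141.7) / 28.9 = 3 × -12.8900 / 28.9
    = -38.6700 / 28.9 ≈ -1.3381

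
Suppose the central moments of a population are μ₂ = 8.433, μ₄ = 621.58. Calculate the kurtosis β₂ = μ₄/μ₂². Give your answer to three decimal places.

8.740

μ₂² = 8.433² = 71.11549
μ₄/μ₂² = 621.58 / 71.11549 = 8.74043
β₂ ≈ 8.740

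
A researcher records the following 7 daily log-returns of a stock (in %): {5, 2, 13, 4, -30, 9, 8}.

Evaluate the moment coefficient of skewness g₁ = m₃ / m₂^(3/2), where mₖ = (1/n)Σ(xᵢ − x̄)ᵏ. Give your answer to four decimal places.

x̄ = (5 + 2 + 13 + 4 - 30 + 9 + 8) / 7 = 1.5714
deviations (xᵢ − x̄): 3.4286, 0.4286, 11.4286, 2.4286, -31.5714, 7.4286, 6.4286
Σ(xᵢ − x̄)² = 1241.7143 ⇒ m₂ = 1241.7143/7 = 177.38776
Σ(xᵢ − x̄)³ = -29245.9592 ⇒ m₃ = -29245.9592/7 = -4177.99417
m₂^(3/2) = 177.38776^(1.5) = 2362.57420
g₁ = m₃ / m₂^(3/2) = -4177.99417 / 2362.57420 ≈ -1.7684

-1.7684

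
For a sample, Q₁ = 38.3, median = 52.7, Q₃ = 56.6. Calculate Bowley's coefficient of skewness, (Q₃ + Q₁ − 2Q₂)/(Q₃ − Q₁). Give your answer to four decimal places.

-0.5738

numerator: Q₃ + Q₁ − 2Q₂ = 56.6 + 38.3 − 2×52.7 = -10.5000
denominator: Q₃ − Q₁ = 56.6 − 38.3 = 18.3000
Bowley skewness = -10.5000 / 18.3000 ≈ -0.5738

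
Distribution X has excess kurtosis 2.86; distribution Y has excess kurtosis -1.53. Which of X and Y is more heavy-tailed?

Higher excess kurtosis ⇒ heavier tails relative to the normal distribution.
2.86 vs -1.53: the larger is 2.86, so X has heavier tails. (X is leptokurtic — heavier-than-normal tails; the other is platykurtic.)

X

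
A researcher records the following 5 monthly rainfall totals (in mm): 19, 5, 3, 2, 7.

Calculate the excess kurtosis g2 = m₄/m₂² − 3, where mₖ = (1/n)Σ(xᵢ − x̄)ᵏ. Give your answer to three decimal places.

x̄ = 7.2000
Σ(xᵢ − x̄)² = 188.8000 ⇒ m₂ = 37.76000
Σ(xᵢ − x̄)⁴ = 20453.5360 ⇒ m₄ = 4090.70720
m₂² = 1425.81760
g2 = m₄/m₂² − 3 = 2.86903 − 3 ≈ -0.131

-0.131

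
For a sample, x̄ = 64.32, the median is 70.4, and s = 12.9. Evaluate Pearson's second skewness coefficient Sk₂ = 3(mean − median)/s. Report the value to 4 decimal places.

-1.4140

Sk₂ = 3(64.32 − 70.4) / 12.9 = 3 × -6.0800 / 12.9
    = -18.2400 / 12.9 ≈ -1.4140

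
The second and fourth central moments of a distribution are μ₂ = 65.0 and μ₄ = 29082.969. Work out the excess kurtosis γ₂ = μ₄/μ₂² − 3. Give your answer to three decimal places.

μ₂² = 65.0² = 4225.00000
μ₄/μ₂² = 29082.969 / 4225.00000 = 6.88354
γ₂ = 6.88354 − 3 ≈ 3.884

3.884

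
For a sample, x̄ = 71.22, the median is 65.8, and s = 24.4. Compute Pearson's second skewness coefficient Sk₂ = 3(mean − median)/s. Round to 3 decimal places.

Sk₂ = 3(71.22 − 65.8) / 24.4 = 3 × 5.4200 / 24.4
    = 16.2600 / 24.4 ≈ 0.666

0.666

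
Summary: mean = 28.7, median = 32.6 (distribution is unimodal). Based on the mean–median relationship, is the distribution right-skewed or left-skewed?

left-skewed

mean − median = 28.7 − 32.6 = -3.9
mean < median ⇒ the longer tail is on the left ⇒ left-skewed (negatively skewed).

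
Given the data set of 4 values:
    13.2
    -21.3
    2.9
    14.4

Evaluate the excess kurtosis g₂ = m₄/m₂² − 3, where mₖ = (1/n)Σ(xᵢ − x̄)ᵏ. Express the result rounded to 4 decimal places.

-0.9558

x̄ = 2.3000
Σ(xᵢ − x̄)² = 822.5400 ⇒ m₂ = 205.63500
Σ(xᵢ − x̄)⁴ = 345756.2754 ⇒ m₄ = 86439.06885
m₂² = 42285.75323
g₂ = m₄/m₂² − 3 = 2.04417 − 3 ≈ -0.9558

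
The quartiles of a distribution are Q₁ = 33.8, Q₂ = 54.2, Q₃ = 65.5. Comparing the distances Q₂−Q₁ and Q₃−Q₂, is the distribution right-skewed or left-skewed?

left-skewed

Q₂ − Q₁ = 20.4;  Q₃ − Q₂ = 11.3
Q₂ − Q₁ > Q₃ − Q₂ ⇒ the lower half is more spread out ⇒ left-skewed.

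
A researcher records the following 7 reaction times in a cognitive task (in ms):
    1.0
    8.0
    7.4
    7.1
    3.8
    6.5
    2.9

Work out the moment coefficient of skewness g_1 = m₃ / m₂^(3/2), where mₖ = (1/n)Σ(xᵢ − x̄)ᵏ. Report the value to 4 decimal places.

-0.4984

x̄ = (1.0 + 8.0 + 7.4 + 7.1 + 3.8 + 6.5 + 2.9) / 7 = 5.2429
deviations (xᵢ − x̄): -4.2429, 2.7571, 2.1571, 1.8571, -1.4429, 1.2571, -2.3429
Σ(xᵢ − x̄)² = 42.8571 ⇒ m₂ = 42.8571/7 = 6.12245
Σ(xᵢ − x̄)³ = -52.8538 ⇒ m₃ = -52.8538/7 = -7.55054
m₂^(3/2) = 6.12245^(1.5) = 15.14913
g_1 = m₃ / m₂^(3/2) = -7.55054 / 15.14913 ≈ -0.4984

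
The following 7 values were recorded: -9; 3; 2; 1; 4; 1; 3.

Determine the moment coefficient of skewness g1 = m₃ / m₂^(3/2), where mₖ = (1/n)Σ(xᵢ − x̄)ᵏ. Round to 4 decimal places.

x̄ = (-9 + 3 + 2 + 1 + 4 + 1 + 3) / 7 = 0.7143
deviations (xᵢ − x̄): -9.7143, 2.2857, 1.2857, 0.2857, 3.2857, 0.2857, 2.2857
Σ(xᵢ − x̄)² = 117.4286 ⇒ m₂ = 117.4286/7 = 16.77551
Σ(xᵢ − x̄)³ = -855.1837 ⇒ m₃ = -855.1837/7 = -122.16910
m₂^(3/2) = 16.77551^(1.5) = 68.70900
g1 = m₃ / m₂^(3/2) = -122.16910 / 68.70900 ≈ -1.7781

-1.7781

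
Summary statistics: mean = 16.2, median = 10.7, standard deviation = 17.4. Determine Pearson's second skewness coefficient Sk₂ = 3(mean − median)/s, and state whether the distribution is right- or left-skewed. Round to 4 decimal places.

Sk₂ = 3(16.2 − 10.7) / 17.4 = 3 × 5.5000 / 17.4
    = 16.5000 / 17.4 ≈ 0.9483
Sk₂ > 0 ⇒ mean > median ⇒ right-skewed (positive skew).

0.9483, right-skewed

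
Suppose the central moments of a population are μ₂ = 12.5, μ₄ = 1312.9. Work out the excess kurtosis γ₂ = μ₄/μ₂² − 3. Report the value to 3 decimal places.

μ₂² = 12.5² = 156.25000
μ₄/μ₂² = 1312.9 / 156.25000 = 8.40256
γ₂ = 8.40256 − 3 ≈ 5.403

5.403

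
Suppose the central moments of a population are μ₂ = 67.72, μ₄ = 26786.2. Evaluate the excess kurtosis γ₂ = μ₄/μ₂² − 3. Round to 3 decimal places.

μ₂² = 67.72² = 4585.99840
μ₄/μ₂² = 26786.2 / 4585.99840 = 5.84087
γ₂ = 5.84087 − 3 ≈ 2.841

2.841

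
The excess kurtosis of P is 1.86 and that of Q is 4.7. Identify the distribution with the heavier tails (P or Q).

Higher excess kurtosis ⇒ heavier tails relative to the normal distribution.
1.86 vs 4.7: the larger is 4.7, so Q has heavier tails.

Q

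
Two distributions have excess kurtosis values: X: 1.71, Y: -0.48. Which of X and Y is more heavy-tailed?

X

Higher excess kurtosis ⇒ heavier tails relative to the normal distribution.
1.71 vs -0.48: the larger is 1.71, so X has heavier tails. (X is leptokurtic — heavier-than-normal tails; the other is platykurtic.)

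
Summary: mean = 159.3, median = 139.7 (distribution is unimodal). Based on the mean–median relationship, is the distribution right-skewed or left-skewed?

mean − median = 159.3 − 139.7 = 19.6
mean > median ⇒ the longer tail is on the right ⇒ right-skewed (positively skewed).

right-skewed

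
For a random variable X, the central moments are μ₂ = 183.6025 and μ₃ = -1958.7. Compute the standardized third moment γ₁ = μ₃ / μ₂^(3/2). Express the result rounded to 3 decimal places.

σ = √μ₂ = √183.6025 = 13.55000
σ³ = μ₂^(3/2) = 2487.81387
γ₁ = μ₃/σ³ = -1958.7 / 2487.81387 ≈ -0.787

-0.787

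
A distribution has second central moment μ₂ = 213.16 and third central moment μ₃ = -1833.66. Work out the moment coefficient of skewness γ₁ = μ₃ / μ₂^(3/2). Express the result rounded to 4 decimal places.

σ = √μ₂ = √213.16 = 14.60000
σ³ = μ₂^(3/2) = 3112.13600
γ₁ = μ₃/σ³ = -1833.66 / 3112.13600 ≈ -0.5892

-0.5892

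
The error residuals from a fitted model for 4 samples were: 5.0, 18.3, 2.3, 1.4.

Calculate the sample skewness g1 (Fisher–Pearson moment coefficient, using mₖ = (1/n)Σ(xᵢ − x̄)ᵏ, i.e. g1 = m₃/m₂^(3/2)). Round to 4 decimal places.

x̄ = (5.0 + 18.3 + 2.3 + 1.4) / 4 = 6.7500
deviations (xᵢ − x̄): -1.7500, 11.5500, -4.4500, -5.3500
Σ(xᵢ − x̄)² = 184.8900 ⇒ m₂ = 184.8900/4 = 46.22250
Σ(xᵢ − x̄)³ = 1294.1880 ⇒ m₃ = 1294.1880/4 = 323.54700
m₂^(3/2) = 46.22250^(1.5) = 314.25352
g1 = m₃ / m₂^(3/2) = 323.54700 / 314.25352 ≈ 1.0296

1.0296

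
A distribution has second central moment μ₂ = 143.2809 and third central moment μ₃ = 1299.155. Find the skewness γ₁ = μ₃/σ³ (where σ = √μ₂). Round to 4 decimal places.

σ = √μ₂ = √143.2809 = 11.97000
σ³ = μ₂^(3/2) = 1715.07237
γ₁ = μ₃/σ³ = 1299.155 / 1715.07237 ≈ 0.7575

0.7575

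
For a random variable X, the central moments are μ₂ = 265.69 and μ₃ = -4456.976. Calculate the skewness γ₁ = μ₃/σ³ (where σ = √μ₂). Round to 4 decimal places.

-1.0291

σ = √μ₂ = √265.69 = 16.30000
σ³ = μ₂^(3/2) = 4330.74700
γ₁ = μ₃/σ³ = -4456.976 / 4330.74700 ≈ -1.0291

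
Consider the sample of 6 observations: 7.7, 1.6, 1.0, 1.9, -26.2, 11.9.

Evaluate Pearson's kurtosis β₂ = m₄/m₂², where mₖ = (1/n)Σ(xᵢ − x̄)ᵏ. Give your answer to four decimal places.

3.5548

x̄ = -0.3500
Σ(xᵢ − x̄)² = 893.7750 ⇒ m₂ = 148.96250
Σ(xᵢ − x̄)⁴ = 473282.8368 ⇒ m₄ = 78880.47281
m₂² = 22189.82641
β₂ = m₄/m₂² = 78880.47281 / 22189.82641 ≈ 3.5548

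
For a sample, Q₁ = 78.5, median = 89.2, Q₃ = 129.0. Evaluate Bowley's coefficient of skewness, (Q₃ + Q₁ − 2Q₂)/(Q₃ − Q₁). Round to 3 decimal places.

numerator: Q₃ + Q₁ − 2Q₂ = 129.0 + 78.5 − 2×89.2 = 29.1000
denominator: Q₃ − Q₁ = 129.0 − 78.5 = 50.5000
Bowley skewness = 29.1000 / 50.5000 ≈ 0.576

0.576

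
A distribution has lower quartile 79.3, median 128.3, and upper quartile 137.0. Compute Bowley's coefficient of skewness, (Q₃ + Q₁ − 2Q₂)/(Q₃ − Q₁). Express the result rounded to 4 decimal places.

-0.6984

numerator: Q₃ + Q₁ − 2Q₂ = 137.0 + 79.3 − 2×128.3 = -40.3000
denominator: Q₃ − Q₁ = 137.0 − 79.3 = 57.7000
Bowley skewness = -40.3000 / 57.7000 ≈ -0.6984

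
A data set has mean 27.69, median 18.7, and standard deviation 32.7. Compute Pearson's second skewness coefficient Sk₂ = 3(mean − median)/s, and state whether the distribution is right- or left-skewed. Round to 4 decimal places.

Sk₂ = 3(27.69 − 18.7) / 32.7 = 3 × 8.9900 / 32.7
    = 26.9700 / 32.7 ≈ 0.8248
Sk₂ > 0 ⇒ mean > median ⇒ right-skewed (positive skew).

0.8248, right-skewed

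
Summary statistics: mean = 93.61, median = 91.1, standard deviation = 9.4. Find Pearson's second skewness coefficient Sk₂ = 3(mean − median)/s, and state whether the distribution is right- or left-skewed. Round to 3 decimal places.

0.801, right-skewed

Sk₂ = 3(93.61 − 91.1) / 9.4 = 3 × 2.5100 / 9.4
    = 7.5300 / 9.4 ≈ 0.801
Sk₂ > 0 ⇒ mean > median ⇒ right-skewed (positive skew).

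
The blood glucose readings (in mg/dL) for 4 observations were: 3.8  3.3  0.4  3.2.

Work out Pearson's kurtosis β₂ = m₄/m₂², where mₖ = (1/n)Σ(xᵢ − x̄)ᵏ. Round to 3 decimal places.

2.266

x̄ = 2.6750
Σ(xᵢ − x̄)² = 7.1075 ⇒ m₂ = 1.77688
Σ(xᵢ − x̄)⁴ = 28.6175 ⇒ m₄ = 7.15436
m₂² = 3.15728
β₂ = m₄/m₂² = 7.15436 / 3.15728 ≈ 2.266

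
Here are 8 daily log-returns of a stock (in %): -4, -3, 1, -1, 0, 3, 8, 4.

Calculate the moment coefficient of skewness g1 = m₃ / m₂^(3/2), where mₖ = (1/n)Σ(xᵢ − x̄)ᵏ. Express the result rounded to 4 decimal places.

0.4536

x̄ = (-4 - 3 + 1 - 1 + 0 + 3 + 8 + 4) / 8 = 1.0000
deviations (xᵢ − x̄): -5.0000, -4.0000, 0.0000, -2.0000, -1.0000, 2.0000, 7.0000, 3.0000
Σ(xᵢ − x̄)² = 108.0000 ⇒ m₂ = 108.0000/8 = 13.50000
Σ(xᵢ − x̄)³ = 180.0000 ⇒ m₃ = 180.0000/8 = 22.50000
m₂^(3/2) = 13.50000^(1.5) = 49.60217
g1 = m₃ / m₂^(3/2) = 22.50000 / 49.60217 ≈ 0.4536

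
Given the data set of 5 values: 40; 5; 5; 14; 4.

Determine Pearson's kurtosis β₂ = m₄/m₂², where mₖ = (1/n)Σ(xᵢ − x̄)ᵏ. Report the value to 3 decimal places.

2.876

x̄ = 13.6000
Σ(xᵢ − x̄)² = 937.2000 ⇒ m₂ = 187.44000
Σ(xᵢ − x̄)⁴ = 505186.8960 ⇒ m₄ = 101037.37920
m₂² = 35133.75360
β₂ = m₄/m₂² = 101037.37920 / 35133.75360 ≈ 2.876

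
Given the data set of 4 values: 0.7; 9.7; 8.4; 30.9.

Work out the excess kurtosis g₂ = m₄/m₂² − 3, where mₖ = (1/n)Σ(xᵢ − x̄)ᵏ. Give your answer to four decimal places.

-0.8494

x̄ = 12.4250
Σ(xᵢ − x̄)² = 502.4275 ⇒ m₂ = 125.60688
Σ(xᵢ − x̄)⁴ = 135720.3299 ⇒ m₄ = 33930.08248
m₂² = 15777.08705
g₂ = m₄/m₂² − 3 = 2.15059 − 3 ≈ -0.8494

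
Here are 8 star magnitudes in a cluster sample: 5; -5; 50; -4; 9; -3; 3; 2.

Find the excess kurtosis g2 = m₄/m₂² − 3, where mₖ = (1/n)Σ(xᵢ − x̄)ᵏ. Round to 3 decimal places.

x̄ = 7.1250
Σ(xᵢ − x̄)² = 2262.8750 ⇒ m₂ = 282.85938
Σ(xᵢ − x̄)⁴ = 3427673.6504 ⇒ m₄ = 428459.20630
m₂² = 80009.42603
g2 = m₄/m₂² − 3 = 5.35511 − 3 ≈ 2.355

2.355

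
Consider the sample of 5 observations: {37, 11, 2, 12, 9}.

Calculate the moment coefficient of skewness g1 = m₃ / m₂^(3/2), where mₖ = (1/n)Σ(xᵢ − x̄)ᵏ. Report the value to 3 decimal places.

x̄ = (37 + 11 + 2 + 12 + 9) / 5 = 14.2000
deviations (xᵢ − x̄): 22.8000, -3.2000, -12.2000, -2.2000, -5.2000
Σ(xᵢ − x̄)² = 710.8000 ⇒ m₂ = 710.8000/5 = 142.16000
Σ(xᵢ − x̄)³ = 9852.4800 ⇒ m₃ = 9852.4800/5 = 1970.49600
m₂^(3/2) = 142.16000^(1.5) = 1694.98603
g1 = m₃ / m₂^(3/2) = 1970.49600 / 1694.98603 ≈ 1.163

1.163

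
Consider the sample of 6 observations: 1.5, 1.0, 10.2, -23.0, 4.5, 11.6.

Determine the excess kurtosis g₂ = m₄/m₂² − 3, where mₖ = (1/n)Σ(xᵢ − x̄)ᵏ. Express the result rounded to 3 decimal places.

0.405

x̄ = 0.9667
Σ(xᵢ − x̄)² = 785.4933 ⇒ m₂ = 130.91556
Σ(xᵢ − x̄)⁴ = 350145.2214 ⇒ m₄ = 58357.53690
m₂² = 17138.88269
g₂ = m₄/m₂² − 3 = 3.40498 − 3 ≈ 0.405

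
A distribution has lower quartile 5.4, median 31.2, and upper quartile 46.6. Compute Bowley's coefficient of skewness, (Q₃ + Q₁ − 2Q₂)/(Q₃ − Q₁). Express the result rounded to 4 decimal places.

-0.2524

numerator: Q₃ + Q₁ − 2Q₂ = 46.6 + 5.4 − 2×31.2 = -10.4000
denominator: Q₃ − Q₁ = 46.6 − 5.4 = 41.2000
Bowley skewness = -10.4000 / 41.2000 ≈ -0.2524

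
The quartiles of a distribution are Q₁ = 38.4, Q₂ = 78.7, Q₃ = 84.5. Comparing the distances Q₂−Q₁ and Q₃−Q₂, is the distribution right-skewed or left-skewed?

left-skewed

Q₂ − Q₁ = 40.3;  Q₃ − Q₂ = 5.8
Q₂ − Q₁ > Q₃ − Q₂ ⇒ the lower half is more spread out ⇒ left-skewed.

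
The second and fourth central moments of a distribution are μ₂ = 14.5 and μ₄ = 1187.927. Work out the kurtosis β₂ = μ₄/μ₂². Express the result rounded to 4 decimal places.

μ₂² = 14.5² = 210.25000
μ₄/μ₂² = 1187.927 / 210.25000 = 5.65007
β₂ ≈ 5.6501

5.6501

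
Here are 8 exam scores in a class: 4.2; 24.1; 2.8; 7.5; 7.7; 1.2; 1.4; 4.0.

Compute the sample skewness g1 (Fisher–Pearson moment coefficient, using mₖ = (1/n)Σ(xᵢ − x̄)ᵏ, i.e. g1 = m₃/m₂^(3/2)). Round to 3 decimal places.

x̄ = (4.2 + 24.1 + 2.8 + 7.5 + 7.7 + 1.2 + 1.4 + 4.0) / 8 = 6.6125
deviations (xᵢ − x̄): -2.4125, 17.4875, -3.8125, 0.8875, 1.0875, -5.4125, -5.2125, -2.6125
Σ(xᵢ − x̄)² = 391.4288 ⇒ m₂ = 391.4288/8 = 48.92859
Σ(xᵢ − x̄)³ = 4962.4124 ⇒ m₃ = 4962.4124/8 = 620.30155
m₂^(3/2) = 48.92859^(1.5) = 342.25051
g1 = m₃ / m₂^(3/2) = 620.30155 / 342.25051 ≈ 1.812

1.812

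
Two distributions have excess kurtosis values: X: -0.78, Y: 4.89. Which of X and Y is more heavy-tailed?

Y

Higher excess kurtosis ⇒ heavier tails relative to the normal distribution.
-0.78 vs 4.89: the larger is 4.89, so Y has heavier tails. (Y is leptokurtic — heavier-than-normal tails; the other is platykurtic.)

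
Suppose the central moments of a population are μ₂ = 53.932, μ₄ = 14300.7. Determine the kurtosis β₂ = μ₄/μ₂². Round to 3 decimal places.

4.917

μ₂² = 53.932² = 2908.66062
μ₄/μ₂² = 14300.7 / 2908.66062 = 4.91659
β₂ ≈ 4.917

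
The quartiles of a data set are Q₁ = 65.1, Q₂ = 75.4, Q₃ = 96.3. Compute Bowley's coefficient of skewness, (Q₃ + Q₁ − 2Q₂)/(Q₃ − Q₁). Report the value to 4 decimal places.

0.3397

numerator: Q₃ + Q₁ − 2Q₂ = 96.3 + 65.1 − 2×75.4 = 10.6000
denominator: Q₃ − Q₁ = 96.3 − 65.1 = 31.2000
Bowley skewness = 10.6000 / 31.2000 ≈ 0.3397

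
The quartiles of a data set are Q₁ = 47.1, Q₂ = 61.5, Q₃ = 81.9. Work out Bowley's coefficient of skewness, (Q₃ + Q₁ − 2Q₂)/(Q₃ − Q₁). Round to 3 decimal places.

0.172

numerator: Q₃ + Q₁ − 2Q₂ = 81.9 + 47.1 − 2×61.5 = 6.0000
denominator: Q₃ − Q₁ = 81.9 − 47.1 = 34.8000
Bowley skewness = 6.0000 / 34.8000 ≈ 0.172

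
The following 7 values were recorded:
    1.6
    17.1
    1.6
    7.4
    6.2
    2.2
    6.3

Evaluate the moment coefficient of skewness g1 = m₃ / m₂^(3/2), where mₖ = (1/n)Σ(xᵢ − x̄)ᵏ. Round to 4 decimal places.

1.2372

x̄ = (1.6 + 17.1 + 1.6 + 7.4 + 6.2 + 2.2 + 6.3) / 7 = 6.0571
deviations (xᵢ − x̄): -4.4571, 11.0429, -4.4571, 1.3429, 0.1429, -3.8571, 0.2429
Σ(xᵢ − x̄)² = 178.4371 ⇒ m₂ = 178.4371/7 = 25.49102
Σ(xᵢ − x̄)³ = 1114.5795 ⇒ m₃ = 1114.5795/7 = 159.22564
m₂^(3/2) = 25.49102^(1.5) = 128.70068
g1 = m₃ / m₂^(3/2) = 159.22564 / 128.70068 ≈ 1.2372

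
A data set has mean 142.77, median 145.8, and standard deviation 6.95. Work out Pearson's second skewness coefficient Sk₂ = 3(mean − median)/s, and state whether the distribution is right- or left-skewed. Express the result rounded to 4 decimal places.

-1.3079, left-skewed

Sk₂ = 3(142.77 − 145.8) / 6.95 = 3 × -3.0300 / 6.95
    = -9.0900 / 6.95 ≈ -1.3079
Sk₂ < 0 ⇒ mean < median ⇒ left-skewed (negative skew).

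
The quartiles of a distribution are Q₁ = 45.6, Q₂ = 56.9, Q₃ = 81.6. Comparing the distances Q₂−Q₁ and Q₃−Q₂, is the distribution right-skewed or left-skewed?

Q₂ − Q₁ = 11.3;  Q₃ − Q₂ = 24.7
Q₃ − Q₂ > Q₂ − Q₁ ⇒ the upper half is more spread out ⇒ right-skewed.

right-skewed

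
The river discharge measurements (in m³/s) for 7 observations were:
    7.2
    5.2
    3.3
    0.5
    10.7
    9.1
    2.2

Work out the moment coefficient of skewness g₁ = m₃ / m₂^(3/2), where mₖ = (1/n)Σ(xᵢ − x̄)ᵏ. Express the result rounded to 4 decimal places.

x̄ = (7.2 + 5.2 + 3.3 + 0.5 + 10.7 + 9.1 + 2.2) / 7 = 5.4571
deviations (xᵢ − x̄): 1.7429, -0.2571, -2.1571, -4.9571, 5.2429, 3.6429, -3.2571
Σ(xᵢ − x̄)² = 83.6971 ⇒ m₂ = 83.6971/7 = 11.95673
Σ(xᵢ − x̄)³ = 31.3266 ⇒ m₃ = 31.3266/7 = 4.47523
m₂^(3/2) = 11.95673^(1.5) = 41.34461
g₁ = m₃ / m₂^(3/2) = 4.47523 / 41.34461 ≈ 0.1082

0.1082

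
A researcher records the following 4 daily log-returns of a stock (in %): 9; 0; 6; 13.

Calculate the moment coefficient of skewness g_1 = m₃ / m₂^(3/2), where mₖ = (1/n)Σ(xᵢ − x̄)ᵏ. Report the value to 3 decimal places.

-0.281

x̄ = (9 + 0 + 6 + 13) / 4 = 7.0000
deviations (xᵢ − x̄): 2.0000, -7.0000, -1.0000, 6.0000
Σ(xᵢ − x̄)² = 90.0000 ⇒ m₂ = 90.0000/4 = 22.50000
Σ(xᵢ − x̄)³ = -120.0000 ⇒ m₃ = -120.0000/4 = -30.00000
m₂^(3/2) = 22.50000^(1.5) = 106.72687
g_1 = m₃ / m₂^(3/2) = -30.00000 / 106.72687 ≈ -0.281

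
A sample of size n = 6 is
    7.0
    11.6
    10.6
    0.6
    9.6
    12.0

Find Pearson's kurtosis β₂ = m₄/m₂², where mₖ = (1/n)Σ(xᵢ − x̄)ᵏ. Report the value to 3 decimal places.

x̄ = 8.5667
Σ(xᵢ − x̄)² = 92.1133 ⇒ m₂ = 15.35222
Σ(xᵢ − x̄)⁴ = 4276.0290 ⇒ m₄ = 712.67151
m₂² = 235.69073
β₂ = m₄/m₂² = 712.67151 / 235.69073 ≈ 3.024

3.024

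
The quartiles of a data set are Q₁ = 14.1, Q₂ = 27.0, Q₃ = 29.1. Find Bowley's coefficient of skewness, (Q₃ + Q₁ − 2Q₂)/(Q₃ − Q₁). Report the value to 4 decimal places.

-0.7200

numerator: Q₃ + Q₁ − 2Q₂ = 29.1 + 14.1 − 2×27.0 = -10.8000
denominator: Q₃ − Q₁ = 29.1 − 14.1 = 15.0000
Bowley skewness = -10.8000 / 15.0000 ≈ -0.7200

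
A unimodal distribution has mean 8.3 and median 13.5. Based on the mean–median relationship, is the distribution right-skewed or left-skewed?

mean − median = 8.3 − 13.5 = -5.2
mean < median ⇒ the longer tail is on the left ⇒ left-skewed (negatively skewed).

left-skewed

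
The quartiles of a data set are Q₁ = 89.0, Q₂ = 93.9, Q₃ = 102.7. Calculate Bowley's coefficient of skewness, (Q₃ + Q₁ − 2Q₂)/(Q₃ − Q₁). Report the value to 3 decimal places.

0.285

numerator: Q₃ + Q₁ − 2Q₂ = 102.7 + 89.0 − 2×93.9 = 3.9000
denominator: Q₃ − Q₁ = 102.7 − 89.0 = 13.7000
Bowley skewness = 3.9000 / 13.7000 ≈ 0.285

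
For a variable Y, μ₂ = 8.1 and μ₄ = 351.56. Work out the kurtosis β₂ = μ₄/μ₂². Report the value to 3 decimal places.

μ₂² = 8.1² = 65.61000
μ₄/μ₂² = 351.56 / 65.61000 = 5.35833
β₂ ≈ 5.358

5.358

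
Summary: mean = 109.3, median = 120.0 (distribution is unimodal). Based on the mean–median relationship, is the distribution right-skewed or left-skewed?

left-skewed

mean − median = 109.3 − 120.0 = -10.7
mean < median ⇒ the longer tail is on the left ⇒ left-skewed (negatively skewed).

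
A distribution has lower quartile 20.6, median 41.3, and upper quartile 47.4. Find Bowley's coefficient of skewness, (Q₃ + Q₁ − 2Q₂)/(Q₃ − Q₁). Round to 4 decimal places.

numerator: Q₃ + Q₁ − 2Q₂ = 47.4 + 20.6 − 2×41.3 = -14.6000
denominator: Q₃ − Q₁ = 47.4 − 20.6 = 26.8000
Bowley skewness = -14.6000 / 26.8000 ≈ -0.5448

-0.5448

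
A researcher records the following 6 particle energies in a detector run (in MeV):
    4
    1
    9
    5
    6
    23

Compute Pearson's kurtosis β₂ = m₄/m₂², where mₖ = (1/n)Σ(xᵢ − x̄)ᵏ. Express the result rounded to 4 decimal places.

3.4656

x̄ = 8.0000
Σ(xᵢ − x̄)² = 304.0000 ⇒ m₂ = 50.66667
Σ(xᵢ − x̄)⁴ = 53380.0000 ⇒ m₄ = 8896.66667
m₂² = 2567.11111
β₂ = m₄/m₂² = 8896.66667 / 2567.11111 ≈ 3.4656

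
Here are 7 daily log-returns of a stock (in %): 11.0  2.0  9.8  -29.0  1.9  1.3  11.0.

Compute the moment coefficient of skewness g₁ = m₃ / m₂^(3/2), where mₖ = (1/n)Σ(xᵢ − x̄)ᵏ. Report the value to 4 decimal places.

-1.6218

x̄ = (11.0 + 2.0 + 9.8 - 29.0 + 1.9 + 1.3 + 11.0) / 7 = 1.1429
deviations (xᵢ − x̄): 9.8571, 0.8571, 8.6571, -30.1429, 0.7571, 0.1571, 9.8571
Σ(xᵢ − x̄)² = 1179.1971 ⇒ m₂ = 1179.1971/7 = 168.45673
Σ(xᵢ − x̄)³ = -24822.1626 ⇒ m₃ = -24822.1626/7 = -3546.02323
m₂^(3/2) = 168.45673^(1.5) = 2186.41484
g₁ = m₃ / m₂^(3/2) = -3546.02323 / 2186.41484 ≈ -1.6218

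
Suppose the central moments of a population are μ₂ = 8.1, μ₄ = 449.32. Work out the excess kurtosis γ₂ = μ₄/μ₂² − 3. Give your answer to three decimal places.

μ₂² = 8.1² = 65.61000
μ₄/μ₂² = 449.32 / 65.61000 = 6.84835
γ₂ = 6.84835 − 3 ≈ 3.848

3.848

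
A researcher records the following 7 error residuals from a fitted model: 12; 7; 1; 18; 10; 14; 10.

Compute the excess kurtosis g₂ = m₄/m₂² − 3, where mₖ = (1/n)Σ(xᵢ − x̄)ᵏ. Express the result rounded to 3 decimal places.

x̄ = 10.2857
Σ(xᵢ − x̄)² = 173.4286 ⇒ m₂ = 24.77551
Σ(xᵢ − x̄)⁴ = 11291.6560 ⇒ m₄ = 1613.09371
m₂² = 613.82591
g₂ = m₄/m₂² − 3 = 2.62793 − 3 ≈ -0.372

-0.372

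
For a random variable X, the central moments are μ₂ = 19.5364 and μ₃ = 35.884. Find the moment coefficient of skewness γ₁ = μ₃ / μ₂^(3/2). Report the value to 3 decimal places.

0.416

σ = √μ₂ = √19.5364 = 4.42000
σ³ = μ₂^(3/2) = 86.35089
γ₁ = μ₃/σ³ = 35.884 / 86.35089 ≈ 0.416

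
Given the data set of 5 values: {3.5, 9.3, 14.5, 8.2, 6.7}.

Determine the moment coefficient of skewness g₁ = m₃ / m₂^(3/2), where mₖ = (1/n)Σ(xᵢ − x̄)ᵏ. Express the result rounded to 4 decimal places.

0.4158

x̄ = (3.5 + 9.3 + 14.5 + 8.2 + 6.7) / 5 = 8.4400
deviations (xᵢ − x̄): -4.9400, 0.8600, 6.0600, -0.2400, -1.7400
Σ(xᵢ − x̄)² = 64.9520 ⇒ m₂ = 64.9520/5 = 12.99040
Σ(xᵢ − x̄)³ = 97.3454 ⇒ m₃ = 97.3454/5 = 19.46909
m₂^(3/2) = 12.99040^(1.5) = 46.82026
g₁ = m₃ / m₂^(3/2) = 19.46909 / 46.82026 ≈ 0.4158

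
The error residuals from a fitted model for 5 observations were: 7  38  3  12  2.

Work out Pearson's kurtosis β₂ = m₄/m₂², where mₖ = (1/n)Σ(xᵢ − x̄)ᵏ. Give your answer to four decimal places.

x̄ = 12.4000
Σ(xᵢ − x̄)² = 881.2000 ⇒ m₂ = 176.24000
Σ(xᵢ − x̄)⁴ = 449853.1360 ⇒ m₄ = 89970.62720
m₂² = 31060.53760
β₂ = m₄/m₂² = 89970.62720 / 31060.53760 ≈ 2.8966

2.8966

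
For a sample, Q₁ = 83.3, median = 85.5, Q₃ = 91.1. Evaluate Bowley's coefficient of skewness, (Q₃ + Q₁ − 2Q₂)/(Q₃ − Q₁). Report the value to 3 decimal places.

numerator: Q₃ + Q₁ − 2Q₂ = 91.1 + 83.3 − 2×85.5 = 3.4000
denominator: Q₃ − Q₁ = 91.1 − 83.3 = 7.8000
Bowley skewness = 3.4000 / 7.8000 ≈ 0.436

0.436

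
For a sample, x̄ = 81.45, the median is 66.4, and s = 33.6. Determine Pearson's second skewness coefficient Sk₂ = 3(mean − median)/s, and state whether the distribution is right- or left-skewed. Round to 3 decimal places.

Sk₂ = 3(81.45 − 66.4) / 33.6 = 3 × 15.0500 / 33.6
    = 45.1500 / 33.6 ≈ 1.344
Sk₂ > 0 ⇒ mean > median ⇒ right-skewed (positive skew).

1.344, right-skewed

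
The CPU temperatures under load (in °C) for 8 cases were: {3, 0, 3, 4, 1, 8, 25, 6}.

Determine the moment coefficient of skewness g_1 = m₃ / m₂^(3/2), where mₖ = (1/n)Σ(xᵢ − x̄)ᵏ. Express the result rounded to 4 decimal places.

1.8310

x̄ = (3 + 0 + 3 + 4 + 1 + 8 + 25 + 6) / 8 = 6.2500
deviations (xᵢ − x̄): -3.2500, -6.2500, -3.2500, -2.2500, -5.2500, 1.7500, 18.7500, -0.2500
Σ(xᵢ − x̄)² = 447.5000 ⇒ m₂ = 447.5000/8 = 55.93750
Σ(xᵢ − x̄)³ = 6128.2500 ⇒ m₃ = 6128.2500/8 = 766.03125
m₂^(3/2) = 55.93750^(1.5) = 418.36426
g_1 = m₃ / m₂^(3/2) = 766.03125 / 418.36426 ≈ 1.8310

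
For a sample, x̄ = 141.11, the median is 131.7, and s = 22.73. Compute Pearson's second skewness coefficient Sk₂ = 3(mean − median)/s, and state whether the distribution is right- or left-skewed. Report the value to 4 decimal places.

1.2420, right-skewed

Sk₂ = 3(141.11 − 131.7) / 22.73 = 3 × 9.4100 / 22.73
    = 28.2300 / 22.73 ≈ 1.2420
Sk₂ > 0 ⇒ mean > median ⇒ right-skewed (positive skew).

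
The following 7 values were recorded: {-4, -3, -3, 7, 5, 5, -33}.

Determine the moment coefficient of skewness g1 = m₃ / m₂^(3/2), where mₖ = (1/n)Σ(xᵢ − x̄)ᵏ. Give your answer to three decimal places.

-1.581

x̄ = (-4 - 3 - 3 + 7 + 5 + 5 - 33) / 7 = -3.7143
deviations (xᵢ − x̄): -0.2857, 0.7143, 0.7143, 10.7143, 8.7143, 8.7143, -29.2857
Σ(xᵢ − x̄)² = 1125.4286 ⇒ m₂ = 1125.4286/7 = 160.77551
Σ(xᵢ − x̄)³ = -22562.8163 ⇒ m₃ = -22562.8163/7 = -3223.25948
m₂^(3/2) = 160.77551^(1.5) = 2038.58979
g1 = m₃ / m₂^(3/2) = -3223.25948 / 2038.58979 ≈ -1.581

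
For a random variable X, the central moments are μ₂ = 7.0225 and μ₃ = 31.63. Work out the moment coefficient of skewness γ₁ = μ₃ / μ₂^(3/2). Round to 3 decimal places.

σ = √μ₂ = √7.0225 = 2.65000
σ³ = μ₂^(3/2) = 18.60963
γ₁ = μ₃/σ³ = 31.63 / 18.60963 ≈ 1.700

1.700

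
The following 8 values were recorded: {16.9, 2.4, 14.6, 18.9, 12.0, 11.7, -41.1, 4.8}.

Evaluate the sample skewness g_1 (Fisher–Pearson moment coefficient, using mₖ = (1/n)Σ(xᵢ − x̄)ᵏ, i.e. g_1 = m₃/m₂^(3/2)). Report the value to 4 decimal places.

x̄ = (16.9 + 2.4 + 14.6 + 18.9 + 12.0 + 11.7 - 41.1 + 4.8) / 8 = 5.0250
deviations (xᵢ − x̄): 11.8750, -2.6250, 9.5750, 13.8750, 6.9750, 6.6750, -46.1250, -0.2250
Σ(xᵢ − x̄)² = 2652.8750 ⇒ m₂ = 2652.8750/8 = 331.60938
Σ(xᵢ − x̄)³ = -92289.4538 ⇒ m₃ = -92289.4538/8 = -11536.18172
m₂^(3/2) = 331.60938^(1.5) = 6038.65475
g_1 = m₃ / m₂^(3/2) = -11536.18172 / 6038.65475 ≈ -1.9104

-1.9104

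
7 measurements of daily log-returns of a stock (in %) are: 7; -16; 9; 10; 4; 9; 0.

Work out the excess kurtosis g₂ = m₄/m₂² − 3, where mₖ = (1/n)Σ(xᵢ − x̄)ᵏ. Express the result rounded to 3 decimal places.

0.882

x̄ = 3.2857
Σ(xᵢ − x̄)² = 507.4286 ⇒ m₂ = 72.48980
Σ(xᵢ − x̄)⁴ = 142810.3907 ⇒ m₄ = 20401.48438
m₂² = 5254.77051
g₂ = m₄/m₂² − 3 = 3.88247 − 3 ≈ 0.882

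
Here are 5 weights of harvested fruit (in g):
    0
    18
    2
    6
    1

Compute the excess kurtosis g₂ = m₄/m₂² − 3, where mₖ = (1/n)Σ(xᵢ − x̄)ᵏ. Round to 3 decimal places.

-0.236

x̄ = 5.4000
Σ(xᵢ − x̄)² = 219.2000 ⇒ m₂ = 43.84000
Σ(xᵢ − x̄)⁴ = 26563.6160 ⇒ m₄ = 5312.72320
m₂² = 1921.94560
g₂ = m₄/m₂² − 3 = 2.76424 − 3 ≈ -0.236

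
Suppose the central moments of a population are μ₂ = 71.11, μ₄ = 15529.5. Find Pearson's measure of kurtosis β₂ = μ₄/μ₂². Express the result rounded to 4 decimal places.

3.0711

μ₂² = 71.11² = 5056.63210
μ₄/μ₂² = 15529.5 / 5056.63210 = 3.07112
β₂ ≈ 3.0711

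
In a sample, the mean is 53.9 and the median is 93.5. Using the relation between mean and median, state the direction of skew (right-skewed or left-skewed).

left-skewed

mean − median = 53.9 − 93.5 = -39.6
mean < median ⇒ the longer tail is on the left ⇒ left-skewed (negatively skewed).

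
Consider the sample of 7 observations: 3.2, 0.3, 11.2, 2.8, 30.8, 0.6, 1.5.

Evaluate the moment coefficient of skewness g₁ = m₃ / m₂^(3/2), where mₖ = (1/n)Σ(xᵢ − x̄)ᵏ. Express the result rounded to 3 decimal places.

1.638

x̄ = (3.2 + 0.3 + 11.2 + 2.8 + 30.8 + 0.6 + 1.5) / 7 = 7.2000
deviations (xᵢ − x̄): -4.0000, -6.9000, 4.0000, -4.4000, 23.6000, -6.6000, -5.7000
Σ(xᵢ − x̄)² = 731.9800 ⇒ m₂ = 731.9800/7 = 104.56857
Σ(xᵢ − x̄)³ = 12257.8740 ⇒ m₃ = 12257.8740/7 = 1751.12486
m₂^(3/2) = 104.56857^(1.5) = 1069.30541
g₁ = m₃ / m₂^(3/2) = 1751.12486 / 1069.30541 ≈ 1.638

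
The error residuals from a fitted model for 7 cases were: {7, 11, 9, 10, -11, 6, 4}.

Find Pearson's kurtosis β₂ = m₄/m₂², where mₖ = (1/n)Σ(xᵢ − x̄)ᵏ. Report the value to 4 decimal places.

4.2599

x̄ = 5.1429
Σ(xᵢ − x̄)² = 338.8571 ⇒ m₂ = 48.40816
Σ(xᵢ − x̄)⁴ = 69877.0729 ⇒ m₄ = 9982.43898
m₂² = 2343.35027
β₂ = m₄/m₂² = 9982.43898 / 2343.35027 ≈ 4.2599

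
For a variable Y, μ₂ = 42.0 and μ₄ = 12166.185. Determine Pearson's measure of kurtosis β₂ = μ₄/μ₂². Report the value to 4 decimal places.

μ₂² = 42.0² = 1764.00000
μ₄/μ₂² = 12166.185 / 1764.00000 = 6.89693
β₂ ≈ 6.8969

6.8969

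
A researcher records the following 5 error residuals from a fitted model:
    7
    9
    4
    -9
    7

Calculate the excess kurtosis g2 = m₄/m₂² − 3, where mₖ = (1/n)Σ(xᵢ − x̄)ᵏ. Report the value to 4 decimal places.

-0.0494

x̄ = 3.6000
Σ(xᵢ − x̄)² = 211.2000 ⇒ m₂ = 42.24000
Σ(xᵢ − x̄)⁴ = 26322.3360 ⇒ m₄ = 5264.46720
m₂² = 1784.21760
g2 = m₄/m₂² − 3 = 2.95057 − 3 ≈ -0.0494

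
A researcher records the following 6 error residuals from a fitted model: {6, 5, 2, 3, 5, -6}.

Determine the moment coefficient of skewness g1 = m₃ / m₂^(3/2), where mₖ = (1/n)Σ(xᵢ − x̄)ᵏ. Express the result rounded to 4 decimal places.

-1.3739

x̄ = (6 + 5 + 2 + 3 + 5 - 6) / 6 = 2.5000
deviations (xᵢ − x̄): 3.5000, 2.5000, -0.5000, 0.5000, 2.5000, -8.5000
Σ(xᵢ − x̄)² = 97.5000 ⇒ m₂ = 97.5000/6 = 16.25000
Σ(xᵢ − x̄)³ = -540.0000 ⇒ m₃ = -540.0000/6 = -90.00000
m₂^(3/2) = 16.25000^(1.5) = 65.50584
g1 = m₃ / m₂^(3/2) = -90.00000 / 65.50584 ≈ -1.3739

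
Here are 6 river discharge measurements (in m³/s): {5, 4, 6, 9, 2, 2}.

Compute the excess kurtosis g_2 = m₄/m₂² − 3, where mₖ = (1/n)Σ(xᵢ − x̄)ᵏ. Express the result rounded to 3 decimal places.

-0.803

x̄ = 4.6667
Σ(xᵢ − x̄)² = 35.3333 ⇒ m₂ = 5.88889
Σ(xᵢ − x̄)⁴ = 457.1111 ⇒ m₄ = 76.18519
m₂² = 34.67901
g_2 = m₄/m₂² − 3 = 2.19687 − 3 ≈ -0.803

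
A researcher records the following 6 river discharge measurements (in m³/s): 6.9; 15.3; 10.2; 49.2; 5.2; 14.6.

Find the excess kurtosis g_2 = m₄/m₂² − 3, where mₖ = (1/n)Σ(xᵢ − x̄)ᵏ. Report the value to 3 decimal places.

x̄ = 16.9000
Σ(xᵢ − x̄)² = 1332.9200 ⇒ m₂ = 222.15333
Σ(xᵢ − x̄)⁴ = 1119242.5460 ⇒ m₄ = 186540.42433
m₂² = 49352.10351
g_2 = m₄/m₂² − 3 = 3.77979 − 3 ≈ 0.780

0.780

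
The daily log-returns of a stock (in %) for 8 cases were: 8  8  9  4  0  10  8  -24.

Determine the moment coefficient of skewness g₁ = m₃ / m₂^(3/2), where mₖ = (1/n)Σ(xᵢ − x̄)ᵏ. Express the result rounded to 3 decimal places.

-1.935

x̄ = (8 + 8 + 9 + 4 + 0 + 10 + 8 - 24) / 8 = 2.8750
deviations (xᵢ − x̄): 5.1250, 5.1250, 6.1250, 1.1250, -2.8750, 7.1250, 5.1250, -26.8750
Σ(xᵢ − x̄)² = 898.8750 ⇒ m₂ = 898.8750/8 = 112.35938
Σ(xᵢ − x̄)³ = -18437.9063 ⇒ m₃ = -18437.9063/8 = -2304.73828
m₂^(3/2) = 112.35938^(1.5) = 1191.00606
g₁ = m₃ / m₂^(3/2) = -2304.73828 / 1191.00606 ≈ -1.935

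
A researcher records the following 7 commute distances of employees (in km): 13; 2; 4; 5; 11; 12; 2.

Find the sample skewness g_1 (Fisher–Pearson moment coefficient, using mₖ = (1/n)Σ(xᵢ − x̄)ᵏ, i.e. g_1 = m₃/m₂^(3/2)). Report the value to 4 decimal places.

0.1917

x̄ = (13 + 2 + 4 + 5 + 11 + 12 + 2) / 7 = 7.0000
deviations (xᵢ − x̄): 6.0000, -5.0000, -3.0000, -2.0000, 4.0000, 5.0000, -5.0000
Σ(xᵢ − x̄)² = 140.0000 ⇒ m₂ = 140.0000/7 = 20.00000
Σ(xᵢ − x̄)³ = 120.0000 ⇒ m₃ = 120.0000/7 = 17.14286
m₂^(3/2) = 20.00000^(1.5) = 89.44272
g_1 = m₃ / m₂^(3/2) = 17.14286 / 89.44272 ≈ 0.1917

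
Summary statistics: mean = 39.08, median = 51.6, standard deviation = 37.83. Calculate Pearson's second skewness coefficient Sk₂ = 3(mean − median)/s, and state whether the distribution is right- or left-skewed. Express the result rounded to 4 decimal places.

Sk₂ = 3(39.08 − 51.6) / 37.83 = 3 × -12.5200 / 37.83
    = -37.5600 / 37.83 ≈ -0.9929
Sk₂ < 0 ⇒ mean < median ⇒ left-skewed (negative skew).

-0.9929, left-skewed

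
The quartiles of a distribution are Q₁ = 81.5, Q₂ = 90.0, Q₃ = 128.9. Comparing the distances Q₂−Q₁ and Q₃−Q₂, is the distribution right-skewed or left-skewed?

Q₂ − Q₁ = 8.5;  Q₃ − Q₂ = 38.9
Q₃ − Q₂ > Q₂ − Q₁ ⇒ the upper half is more spread out ⇒ right-skewed.

right-skewed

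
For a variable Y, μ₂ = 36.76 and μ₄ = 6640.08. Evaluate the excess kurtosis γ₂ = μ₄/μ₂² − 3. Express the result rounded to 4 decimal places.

μ₂² = 36.76² = 1351.29760
μ₄/μ₂² = 6640.08 / 1351.29760 = 4.91385
γ₂ = 4.91385 − 3 ≈ 1.9139

1.9139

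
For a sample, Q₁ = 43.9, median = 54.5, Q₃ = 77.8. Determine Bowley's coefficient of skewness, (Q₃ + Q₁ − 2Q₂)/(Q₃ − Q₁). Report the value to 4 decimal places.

0.3746

numerator: Q₃ + Q₁ − 2Q₂ = 77.8 + 43.9 − 2×54.5 = 12.7000
denominator: Q₃ − Q₁ = 77.8 − 43.9 = 33.9000
Bowley skewness = 12.7000 / 33.9000 ≈ 0.3746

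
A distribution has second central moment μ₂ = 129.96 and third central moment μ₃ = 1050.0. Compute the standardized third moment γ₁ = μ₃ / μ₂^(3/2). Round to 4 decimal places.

σ = √μ₂ = √129.96 = 11.40000
σ³ = μ₂^(3/2) = 1481.54400
γ₁ = μ₃/σ³ = 1050.0 / 1481.54400 ≈ 0.7087

0.7087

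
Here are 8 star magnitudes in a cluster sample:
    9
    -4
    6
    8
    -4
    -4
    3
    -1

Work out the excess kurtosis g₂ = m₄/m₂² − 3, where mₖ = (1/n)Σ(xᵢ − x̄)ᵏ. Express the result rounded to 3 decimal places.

-1.647

x̄ = 1.6250
Σ(xᵢ − x̄)² = 217.8750 ⇒ m₂ = 27.23438
Σ(xᵢ − x̄)⁴ = 8030.8066 ⇒ m₄ = 1003.85083
m₂² = 741.71118
g₂ = m₄/m₂² − 3 = 1.35343 − 3 ≈ -1.647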